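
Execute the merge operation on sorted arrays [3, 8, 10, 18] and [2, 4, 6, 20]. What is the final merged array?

Merging process:

Compare 3 vs 2: take 2 from right. Merged: [2]
Compare 3 vs 4: take 3 from left. Merged: [2, 3]
Compare 8 vs 4: take 4 from right. Merged: [2, 3, 4]
Compare 8 vs 6: take 6 from right. Merged: [2, 3, 4, 6]
Compare 8 vs 20: take 8 from left. Merged: [2, 3, 4, 6, 8]
Compare 10 vs 20: take 10 from left. Merged: [2, 3, 4, 6, 8, 10]
Compare 18 vs 20: take 18 from left. Merged: [2, 3, 4, 6, 8, 10, 18]
Append remaining from right: [20]. Merged: [2, 3, 4, 6, 8, 10, 18, 20]

Final merged array: [2, 3, 4, 6, 8, 10, 18, 20]
Total comparisons: 7

The merged array is [2, 3, 4, 6, 8, 10, 18, 20], requiring 7 comparisons. The merge step runs in O(n) time where n is the total number of elements.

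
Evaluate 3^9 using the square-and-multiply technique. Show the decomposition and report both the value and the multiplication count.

Computing 3^9 by squaring (build up from 3^1; each line after the first costs one multiplication):

3^1 = 3
3^2 = (3^1)^2 = 3^2 = 9
3^4 = (3^2)^2 = 9^2 = 81
3^8 = (3^4)^2 = 81^2 = 6561
3^9 = 3 * 3^8 = 3 * 6561 = 19683

Result: 19683
Multiplications needed: 4 (4 lines after 3^1)

3^9 = 19683. Using exponentiation by squaring, this requires 4 multiplications. The key idea: if the exponent is even, square the half-power; if odd, multiply by the base once.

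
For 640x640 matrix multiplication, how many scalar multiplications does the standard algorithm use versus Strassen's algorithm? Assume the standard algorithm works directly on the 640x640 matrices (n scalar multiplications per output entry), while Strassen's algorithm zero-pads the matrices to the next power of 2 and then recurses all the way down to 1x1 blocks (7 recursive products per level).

Matrix multiplication for 640x640 matrices:

Strassen's algorithm requires power-of-2 dimensions. Pad 640x640 to 1024x1024 (next power of 2).

Standard algorithm: 640^3 = 262144000 multiplications
Strassen's algorithm: 7^(log2(1024)) = 7^10 = 282475249 multiplications
Difference: 262144000 - 282475249 = -20331249 (Strassen uses MORE here due to padding overhead — for small or just-over-power-of-2 n, padding can outweigh the per-level savings)

Standard: 262144000 multiplications (640^3). Strassen: 282475249 multiplications (7^10, after padding to 1024x1024). Strassen reduces 8 recursive multiplications to 7 at each level.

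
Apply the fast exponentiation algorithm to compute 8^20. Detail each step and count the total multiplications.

Computing 8^20 by squaring (build up from 8^1; each line after the first costs one multiplication):

8^1 = 8
8^2 = (8^1)^2 = 8^2 = 64
8^4 = (8^2)^2 = 64^2 = 4096
8^5 = 8 * 8^4 = 8 * 4096 = 32768
8^10 = (8^5)^2 = 32768^2 = 1073741824
8^20 = (8^10)^2 = 1073741824^2 = 1152921504606846976

Result: 1152921504606846976
Multiplications needed: 5 (5 lines after 8^1)

8^20 = 1152921504606846976. Using exponentiation by squaring, this requires 5 multiplications. The key idea: if the exponent is even, square the half-power; if odd, multiply by the base once.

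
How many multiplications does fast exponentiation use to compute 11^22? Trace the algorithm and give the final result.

Computing 11^22 by squaring (build up from 11^1; each line after the first costs one multiplication):

11^1 = 11
11^2 = (11^1)^2 = 11^2 = 121
11^4 = (11^2)^2 = 121^2 = 14641
11^5 = 11 * 11^4 = 11 * 14641 = 161051
11^10 = (11^5)^2 = 161051^2 = 25937424601
11^11 = 11 * 11^10 = 11 * 25937424601 = 285311670611
11^22 = (11^11)^2 = 285311670611^2 = 81402749386839761113321

Result: 81402749386839761113321
Multiplications needed: 6 (6 lines after 11^1)

11^22 = 81402749386839761113321. Using exponentiation by squaring, this requires 6 multiplications. The key idea: if the exponent is even, square the half-power; if odd, multiply by the base once.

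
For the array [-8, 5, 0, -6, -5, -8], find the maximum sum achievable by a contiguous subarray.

Using Kadane's algorithm on [-8, 5, 0, -6, -5, -8]:

Scanning through the array:
Position 1 (value 5): max_ending_here = 5, max_so_far = 5
Position 2 (value 0): max_ending_here = 5, max_so_far = 5
Position 3 (value -6): max_ending_here = -1, max_so_far = 5
Position 4 (value -5): max_ending_here = -5, max_so_far = 5
Position 5 (value -8): max_ending_here = -8, max_so_far = 5

Maximum subarray: [5]
Maximum sum: 5

The maximum subarray is [5] with sum 5. This subarray runs from index 1 to index 1.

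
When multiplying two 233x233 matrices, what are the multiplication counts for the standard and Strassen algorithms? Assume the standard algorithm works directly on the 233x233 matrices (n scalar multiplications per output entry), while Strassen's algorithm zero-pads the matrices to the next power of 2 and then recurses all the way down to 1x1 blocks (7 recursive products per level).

Matrix multiplication for 233x233 matrices:

Strassen's algorithm requires power-of-2 dimensions. Pad 233x233 to 256x256 (next power of 2).

Standard algorithm: 233^3 = 12649337 multiplications
Strassen's algorithm: 7^(log2(256)) = 7^8 = 5764801 multiplications
Savings: 12649337 - 5764801 = 6884536 multiplications

Standard: 12649337 multiplications (233^3). Strassen: 5764801 multiplications (7^8, after padding to 256x256). Strassen reduces 8 recursive multiplications to 7 at each level.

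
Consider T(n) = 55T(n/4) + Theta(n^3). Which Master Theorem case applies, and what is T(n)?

Master Theorem for T(n) = 55T(n/4) + O(n^3):

a = 55, b = 4, c = 3
log_b(a) = log_4(55) = 2.8907

Case 3: c = 3 > log_4(55) = 2.8907
T(n) = O(n^3) = O(n^3)

For T(n) = 55T(n/4) + O(n^3): log_4(55) = 2.8907. This is Case 3 of the Master Theorem (c > log_b(a), work dominated by root), giving O(n^3).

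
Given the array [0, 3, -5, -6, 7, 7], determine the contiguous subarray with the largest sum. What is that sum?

Using Kadane's algorithm on [0, 3, -5, -6, 7, 7]:

Scanning through the array:
Position 1 (value 3): max_ending_here = 3, max_so_far = 3
Position 2 (value -5): max_ending_here = -2, max_so_far = 3
Position 3 (value -6): max_ending_here = -6, max_so_far = 3
Position 4 (value 7): max_ending_here = 7, max_so_far = 7
Position 5 (value 7): max_ending_here = 14, max_so_far = 14

Maximum subarray: [7, 7]
Maximum sum: 14

The maximum subarray is [7, 7] with sum 14. This subarray runs from index 4 to index 5.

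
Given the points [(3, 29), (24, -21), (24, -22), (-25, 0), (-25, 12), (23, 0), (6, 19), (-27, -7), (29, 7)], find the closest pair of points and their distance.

Computing all pairwise distances among 9 points:

d((3, 29), (24, -21)) = 54.231
d((3, 29), (24, -22)) = 55.1543
d((3, 29), (-25, 0)) = 40.3113
d((3, 29), (-25, 12)) = 32.7567
d((3, 29), (23, 0)) = 35.2278
d((3, 29), (6, 19)) = 10.4403
d((3, 29), (-27, -7)) = 46.8615
d((3, 29), (29, 7)) = 34.0588
d((24, -21), (24, -22)) = 1.0 <-- minimum
d((24, -21), (-25, 0)) = 53.3104
d((24, -21), (-25, 12)) = 59.0762
d((24, -21), (23, 0)) = 21.0238
d((24, -21), (6, 19)) = 43.8634
d((24, -21), (-27, -7)) = 52.8867
d((24, -21), (29, 7)) = 28.4429
d((24, -22), (-25, 0)) = 53.7122
d((24, -22), (-25, 12)) = 59.6406
d((24, -22), (23, 0)) = 22.0227
d((24, -22), (6, 19)) = 44.7772
d((24, -22), (-27, -7)) = 53.1601
d((24, -22), (29, 7)) = 29.4279
d((-25, 0), (-25, 12)) = 12.0
d((-25, 0), (23, 0)) = 48.0
d((-25, 0), (6, 19)) = 36.3593
d((-25, 0), (-27, -7)) = 7.2801
d((-25, 0), (29, 7)) = 54.4518
d((-25, 12), (23, 0)) = 49.4773
d((-25, 12), (6, 19)) = 31.7805
d((-25, 12), (-27, -7)) = 19.105
d((-25, 12), (29, 7)) = 54.231
d((23, 0), (6, 19)) = 25.4951
d((23, 0), (-27, -7)) = 50.4876
d((23, 0), (29, 7)) = 9.2195
d((6, 19), (-27, -7)) = 42.0119
d((6, 19), (29, 7)) = 25.9422
d((-27, -7), (29, 7)) = 57.7235

Closest pair: (24, -21) and (24, -22) with distance 1.0

The closest pair is (24, -21) and (24, -22) with Euclidean distance 1.0. For 9 points, brute-force pairwise comparison is shown above. For large n, the divide-and-conquer algorithm (sort by x, recurse on halves, check the dividing strip) achieves O(n log n).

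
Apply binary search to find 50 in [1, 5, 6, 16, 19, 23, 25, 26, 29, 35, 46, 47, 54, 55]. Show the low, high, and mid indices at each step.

Binary search for 50 in [1, 5, 6, 16, 19, 23, 25, 26, 29, 35, 46, 47, 54, 55]:

lo=0, hi=13, mid=6, arr[mid]=25 -> 25 < 50, search right half
lo=7, hi=13, mid=10, arr[mid]=46 -> 46 < 50, search right half
lo=11, hi=13, mid=12, arr[mid]=54 -> 54 > 50, search left half
lo=11, hi=11, mid=11, arr[mid]=47 -> 47 < 50, search right half
lo=12 > hi=11, target 50 not found

Binary search determines that 50 is not in the array after 4 comparisons. The search space was exhausted without finding the target.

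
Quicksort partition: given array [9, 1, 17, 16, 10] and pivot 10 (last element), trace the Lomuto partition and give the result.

Lomuto partition with pivot = 10:

Initial array: [9, 1, 17, 16, 10]

arr[0]=9 <= 10: swap with position 0, array becomes [9, 1, 17, 16, 10]
arr[1]=1 <= 10: swap with position 1, array becomes [9, 1, 17, 16, 10]
arr[2]=17 > 10: no swap
arr[3]=16 > 10: no swap

Place pivot at position 2: [9, 1, 10, 16, 17]
Pivot position: 2

After partitioning with pivot 10, the array becomes [9, 1, 10, 16, 17]. The pivot is placed at index 2. All elements to the left of the pivot are <= 10, and all elements to the right are > 10.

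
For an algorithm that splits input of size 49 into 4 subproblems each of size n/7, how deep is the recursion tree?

For divide and conquer with division factor 7:

Problem sizes at each level:
Level 0: 49
Level 1: 7
Level 2: 1

The root is level 0 and the size-1 base case is level 2 (the tree spans levels 0 through 2, i.e. 3 levels counting the root), so the depth is the number of divisions: log_7(49) = 2

The recursion tree depth is log_7(49) = 2. At each level, the problem size is divided by 7, so it takes 2 divisions to reduce to a base case of size 1. The algorithm makes 4 recursive calls at each level.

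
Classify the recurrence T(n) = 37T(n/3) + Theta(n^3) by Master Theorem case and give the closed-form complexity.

Master Theorem for T(n) = 37T(n/3) + O(n^3):

a = 37, b = 3, c = 3
log_b(a) = log_3(37) = 3.2868

Case 1: c = 3 < log_3(37) = 3.2868
T(n) = O(n^(log_3 37))

For T(n) = 37T(n/3) + O(n^3): log_3(37) = 3.2868. This is Case 1 of the Master Theorem (c < log_b(a), work dominated by leaves), giving O(n^(log_3 37)).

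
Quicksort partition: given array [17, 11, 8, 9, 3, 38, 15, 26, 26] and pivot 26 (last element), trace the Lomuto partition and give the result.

Lomuto partition with pivot = 26:

Initial array: [17, 11, 8, 9, 3, 38, 15, 26, 26]

arr[0]=17 <= 26: swap with position 0, array becomes [17, 11, 8, 9, 3, 38, 15, 26, 26]
arr[1]=11 <= 26: swap with position 1, array becomes [17, 11, 8, 9, 3, 38, 15, 26, 26]
arr[2]=8 <= 26: swap with position 2, array becomes [17, 11, 8, 9, 3, 38, 15, 26, 26]
arr[3]=9 <= 26: swap with position 3, array becomes [17, 11, 8, 9, 3, 38, 15, 26, 26]
arr[4]=3 <= 26: swap with position 4, array becomes [17, 11, 8, 9, 3, 38, 15, 26, 26]
arr[5]=38 > 26: no swap
arr[6]=15 <= 26: swap with position 5, array becomes [17, 11, 8, 9, 3, 15, 38, 26, 26]
arr[7]=26 <= 26: swap with position 6, array becomes [17, 11, 8, 9, 3, 15, 26, 38, 26]

Place pivot at position 7: [17, 11, 8, 9, 3, 15, 26, 26, 38]
Pivot position: 7

After partitioning with pivot 26, the array becomes [17, 11, 8, 9, 3, 15, 26, 26, 38]. The pivot is placed at index 7. All elements to the left of the pivot are <= 26, and all elements to the right are > 26.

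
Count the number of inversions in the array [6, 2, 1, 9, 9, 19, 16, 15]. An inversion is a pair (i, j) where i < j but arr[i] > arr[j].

Finding inversions in [6, 2, 1, 9, 9, 19, 16, 15]:

(0, 1): arr[0]=6 > arr[1]=2
(0, 2): arr[0]=6 > arr[2]=1
(1, 2): arr[1]=2 > arr[2]=1
(5, 6): arr[5]=19 > arr[6]=16
(5, 7): arr[5]=19 > arr[7]=15
(6, 7): arr[6]=16 > arr[7]=15

Total inversions: 6

The array has 6 inversion(s): (0,1), (0,2), (1,2), (5,6), (5,7), (6,7). Each pair (i,j) satisfies i < j and arr[i] > arr[j].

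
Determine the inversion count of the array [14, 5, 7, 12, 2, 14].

Finding inversions in [14, 5, 7, 12, 2, 14]:

(0, 1): arr[0]=14 > arr[1]=5
(0, 2): arr[0]=14 > arr[2]=7
(0, 3): arr[0]=14 > arr[3]=12
(0, 4): arr[0]=14 > arr[4]=2
(1, 4): arr[1]=5 > arr[4]=2
(2, 4): arr[2]=7 > arr[4]=2
(3, 4): arr[3]=12 > arr[4]=2

Total inversions: 7

The array has 7 inversion(s): (0,1), (0,2), (0,3), (0,4), (1,4), (2,4), (3,4). Each pair (i,j) satisfies i < j and arr[i] > arr[j].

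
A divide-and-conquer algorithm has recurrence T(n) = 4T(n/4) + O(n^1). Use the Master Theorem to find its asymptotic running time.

Master Theorem for T(n) = 4T(n/4) + O(n^1):

a = 4, b = 4, c = 1
log_b(a) = log_4(4) = 1.0000

Case 2: c = 1 = log_4(4) = 1.0000
T(n) = O(n^1 log n) = O(n log n)

For T(n) = 4T(n/4) + O(n^1): log_4(4) = 1.0000. This is Case 2 of the Master Theorem (c = log_b(a), equal work at all levels), giving O(n log n).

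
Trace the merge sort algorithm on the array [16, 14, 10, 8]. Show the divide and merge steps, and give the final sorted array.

Merge sort trace:

Split: [16, 14, 10, 8] -> [16, 14] and [10, 8]
  Split: [16, 14] -> [16] and [14]
  Merge: [16] + [14] -> [14, 16]
  Split: [10, 8] -> [10] and [8]
  Merge: [10] + [8] -> [8, 10]
Merge: [14, 16] + [8, 10] -> [8, 10, 14, 16]

Final sorted array: [8, 10, 14, 16]

The merge sort proceeds by recursively splitting the array and merging sorted halves.
After all merges, the sorted array is [8, 10, 14, 16].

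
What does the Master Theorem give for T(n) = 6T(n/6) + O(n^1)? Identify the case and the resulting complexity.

Master Theorem for T(n) = 6T(n/6) + O(n^1):

a = 6, b = 6, c = 1
log_b(a) = log_6(6) = 1.0000

Case 2: c = 1 = log_6(6) = 1.0000
T(n) = O(n^1 log n) = O(n log n)

For T(n) = 6T(n/6) + O(n^1): log_6(6) = 1.0000. This is Case 2 of the Master Theorem (c = log_b(a), equal work at all levels), giving O(n log n).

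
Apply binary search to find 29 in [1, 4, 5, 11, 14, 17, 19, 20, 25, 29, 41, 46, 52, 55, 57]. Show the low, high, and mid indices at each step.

Binary search for 29 in [1, 4, 5, 11, 14, 17, 19, 20, 25, 29, 41, 46, 52, 55, 57]:

lo=0, hi=14, mid=7, arr[mid]=20 -> 20 < 29, search right half
lo=8, hi=14, mid=11, arr[mid]=46 -> 46 > 29, search left half
lo=8, hi=10, mid=9, arr[mid]=29 -> Found target at index 9!

Binary search finds 29 at index 9 after 3 comparisons. The search repeatedly halves the search space by comparing with the middle element.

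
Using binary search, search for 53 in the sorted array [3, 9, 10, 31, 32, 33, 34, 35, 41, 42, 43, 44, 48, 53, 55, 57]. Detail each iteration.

Binary search for 53 in [3, 9, 10, 31, 32, 33, 34, 35, 41, 42, 43, 44, 48, 53, 55, 57]:

lo=0, hi=15, mid=7, arr[mid]=35 -> 35 < 53, search right half
lo=8, hi=15, mid=11, arr[mid]=44 -> 44 < 53, search right half
lo=12, hi=15, mid=13, arr[mid]=53 -> Found target at index 13!

Binary search finds 53 at index 13 after 3 comparisons. The search repeatedly halves the search space by comparing with the middle element.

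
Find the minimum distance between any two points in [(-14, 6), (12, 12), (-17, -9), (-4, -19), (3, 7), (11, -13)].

Computing all pairwise distances among 6 points:

d((-14, 6), (12, 12)) = 26.6833
d((-14, 6), (-17, -9)) = 15.2971
d((-14, 6), (-4, -19)) = 26.9258
d((-14, 6), (3, 7)) = 17.0294
d((-14, 6), (11, -13)) = 31.4006
d((12, 12), (-17, -9)) = 35.805
d((12, 12), (-4, -19)) = 34.8855
d((12, 12), (3, 7)) = 10.2956 <-- minimum
d((12, 12), (11, -13)) = 25.02
d((-17, -9), (-4, -19)) = 16.4012
d((-17, -9), (3, 7)) = 25.6125
d((-17, -9), (11, -13)) = 28.2843
d((-4, -19), (3, 7)) = 26.9258
d((-4, -19), (11, -13)) = 16.1555
d((3, 7), (11, -13)) = 21.5407

Closest pair: (12, 12) and (3, 7) with distance 10.2956

The closest pair is (12, 12) and (3, 7) with Euclidean distance 10.2956. For 6 points, brute-force pairwise comparison is shown above. For large n, the divide-and-conquer algorithm (sort by x, recurse on halves, check the dividing strip) achieves O(n log n).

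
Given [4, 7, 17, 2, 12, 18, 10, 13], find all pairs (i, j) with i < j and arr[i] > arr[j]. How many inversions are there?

Finding inversions in [4, 7, 17, 2, 12, 18, 10, 13]:

(0, 3): arr[0]=4 > arr[3]=2
(1, 3): arr[1]=7 > arr[3]=2
(2, 3): arr[2]=17 > arr[3]=2
(2, 4): arr[2]=17 > arr[4]=12
(2, 6): arr[2]=17 > arr[6]=10
(2, 7): arr[2]=17 > arr[7]=13
(4, 6): arr[4]=12 > arr[6]=10
(5, 6): arr[5]=18 > arr[6]=10
(5, 7): arr[5]=18 > arr[7]=13

Total inversions: 9

The array has 9 inversion(s): (0,3), (1,3), (2,3), (2,4), (2,6), (2,7), (4,6), (5,6), (5,7). Each pair (i,j) satisfies i < j and arr[i] > arr[j].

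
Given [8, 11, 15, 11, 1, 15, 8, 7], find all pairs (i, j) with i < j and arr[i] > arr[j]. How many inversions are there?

Finding inversions in [8, 11, 15, 11, 1, 15, 8, 7]:

(0, 4): arr[0]=8 > arr[4]=1
(0, 7): arr[0]=8 > arr[7]=7
(1, 4): arr[1]=11 > arr[4]=1
(1, 6): arr[1]=11 > arr[6]=8
(1, 7): arr[1]=11 > arr[7]=7
(2, 3): arr[2]=15 > arr[3]=11
(2, 4): arr[2]=15 > arr[4]=1
(2, 6): arr[2]=15 > arr[6]=8
(2, 7): arr[2]=15 > arr[7]=7
(3, 4): arr[3]=11 > arr[4]=1
(3, 6): arr[3]=11 > arr[6]=8
(3, 7): arr[3]=11 > arr[7]=7
(5, 6): arr[5]=15 > arr[6]=8
(5, 7): arr[5]=15 > arr[7]=7
(6, 7): arr[6]=8 > arr[7]=7

Total inversions: 15

The array has 15 inversion(s): (0,4), (0,7), (1,4), (1,6), (1,7), (2,3), (2,4), (2,6), (2,7), (3,4), (3,6), (3,7), (5,6), (5,7), (6,7). Each pair (i,j) satisfies i < j and arr[i] > arr[j].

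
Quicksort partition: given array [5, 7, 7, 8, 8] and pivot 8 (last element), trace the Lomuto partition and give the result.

Lomuto partition with pivot = 8:

Initial array: [5, 7, 7, 8, 8]

arr[0]=5 <= 8: swap with position 0, array becomes [5, 7, 7, 8, 8]
arr[1]=7 <= 8: swap with position 1, array becomes [5, 7, 7, 8, 8]
arr[2]=7 <= 8: swap with position 2, array becomes [5, 7, 7, 8, 8]
arr[3]=8 <= 8: swap with position 3, array becomes [5, 7, 7, 8, 8]

Place pivot at position 4: [5, 7, 7, 8, 8]
Pivot position: 4

After partitioning with pivot 8, the array becomes [5, 7, 7, 8, 8]. The pivot is placed at index 4. All elements to the left of the pivot are <= 8, and all elements to the right are > 8.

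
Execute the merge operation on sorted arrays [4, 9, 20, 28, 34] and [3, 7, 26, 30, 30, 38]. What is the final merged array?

Merging process:

Compare 4 vs 3: take 3 from right. Merged: [3]
Compare 4 vs 7: take 4 from left. Merged: [3, 4]
Compare 9 vs 7: take 7 from right. Merged: [3, 4, 7]
Compare 9 vs 26: take 9 from left. Merged: [3, 4, 7, 9]
Compare 20 vs 26: take 20 from left. Merged: [3, 4, 7, 9, 20]
Compare 28 vs 26: take 26 from right. Merged: [3, 4, 7, 9, 20, 26]
Compare 28 vs 30: take 28 from left. Merged: [3, 4, 7, 9, 20, 26, 28]
Compare 34 vs 30: take 30 from right. Merged: [3, 4, 7, 9, 20, 26, 28, 30]
Compare 34 vs 30: take 30 from right. Merged: [3, 4, 7, 9, 20, 26, 28, 30, 30]
Compare 34 vs 38: take 34 from left. Merged: [3, 4, 7, 9, 20, 26, 28, 30, 30, 34]
Append remaining from right: [38]. Merged: [3, 4, 7, 9, 20, 26, 28, 30, 30, 34, 38]

Final merged array: [3, 4, 7, 9, 20, 26, 28, 30, 30, 34, 38]
Total comparisons: 10

The merged array is [3, 4, 7, 9, 20, 26, 28, 30, 30, 34, 38], requiring 10 comparisons. The merge step runs in O(n) time where n is the total number of elements.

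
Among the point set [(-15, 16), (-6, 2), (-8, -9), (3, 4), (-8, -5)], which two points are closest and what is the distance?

Computing all pairwise distances among 5 points:

d((-15, 16), (-6, 2)) = 16.6433
d((-15, 16), (-8, -9)) = 25.9615
d((-15, 16), (3, 4)) = 21.6333
d((-15, 16), (-8, -5)) = 22.1359
d((-6, 2), (-8, -9)) = 11.1803
d((-6, 2), (3, 4)) = 9.2195
d((-6, 2), (-8, -5)) = 7.2801
d((-8, -9), (3, 4)) = 17.0294
d((-8, -9), (-8, -5)) = 4.0 <-- minimum
d((3, 4), (-8, -5)) = 14.2127

Closest pair: (-8, -9) and (-8, -5) with distance 4.0

The closest pair is (-8, -9) and (-8, -5) with Euclidean distance 4.0. For 5 points, brute-force pairwise comparison is shown above. For large n, the divide-and-conquer algorithm (sort by x, recurse on halves, check the dividing strip) achieves O(n log n).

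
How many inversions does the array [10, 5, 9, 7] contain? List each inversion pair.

Finding inversions in [10, 5, 9, 7]:

(0, 1): arr[0]=10 > arr[1]=5
(0, 2): arr[0]=10 > arr[2]=9
(0, 3): arr[0]=10 > arr[3]=7
(2, 3): arr[2]=9 > arr[3]=7

Total inversions: 4

The array has 4 inversion(s): (0,1), (0,2), (0,3), (2,3). Each pair (i,j) satisfies i < j and arr[i] > arr[j].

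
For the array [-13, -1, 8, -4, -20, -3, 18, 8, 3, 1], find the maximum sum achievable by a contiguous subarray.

Using Kadane's algorithm on [-13, -1, 8, -4, -20, -3, 18, 8, 3, 1]:

Scanning through the array:
Position 1 (value -1): max_ending_here = -1, max_so_far = -1
Position 2 (value 8): max_ending_here = 8, max_so_far = 8
Position 3 (value -4): max_ending_here = 4, max_so_far = 8
Position 4 (value -20): max_ending_here = -16, max_so_far = 8
Position 5 (value -3): max_ending_here = -3, max_so_far = 8
Position 6 (value 18): max_ending_here = 18, max_so_far = 18
Position 7 (value 8): max_ending_here = 26, max_so_far = 26
Position 8 (value 3): max_ending_here = 29, max_so_far = 29
Position 9 (value 1): max_ending_here = 30, max_so_far = 30

Maximum subarray: [18, 8, 3, 1]
Maximum sum: 30

The maximum subarray is [18, 8, 3, 1] with sum 30. This subarray runs from index 6 to index 9.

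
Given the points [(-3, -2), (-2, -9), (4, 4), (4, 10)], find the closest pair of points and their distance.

Computing all pairwise distances among 4 points:

d((-3, -2), (-2, -9)) = 7.0711
d((-3, -2), (4, 4)) = 9.2195
d((-3, -2), (4, 10)) = 13.8924
d((-2, -9), (4, 4)) = 14.3178
d((-2, -9), (4, 10)) = 19.9249
d((4, 4), (4, 10)) = 6.0 <-- minimum

Closest pair: (4, 4) and (4, 10) with distance 6.0

The closest pair is (4, 4) and (4, 10) with Euclidean distance 6.0. For 4 points, brute-force pairwise comparison is shown above. For large n, the divide-and-conquer algorithm (sort by x, recurse on halves, check the dividing strip) achieves O(n log n).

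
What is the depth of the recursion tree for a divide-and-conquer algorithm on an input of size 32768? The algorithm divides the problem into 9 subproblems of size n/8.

For divide and conquer with division factor 8:

Problem sizes at each level:
Level 0: 32768
Level 1: 4096
Level 2: 512
Level 3: 64
Level 4: 8
Level 5: 1

The root is level 0 and the size-1 base case is level 5 (the tree spans levels 0 through 5, i.e. 6 levels counting the root), so the depth is the number of divisions: log_8(32768) = 5

The recursion tree depth is log_8(32768) = 5. At each level, the problem size is divided by 8, so it takes 5 divisions to reduce to a base case of size 1. The algorithm makes 9 recursive calls at each level.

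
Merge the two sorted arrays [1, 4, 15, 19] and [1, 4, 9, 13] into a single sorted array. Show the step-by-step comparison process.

Merging process:

Compare 1 vs 1: take 1 from left. Merged: [1]
Compare 4 vs 1: take 1 from right. Merged: [1, 1]
Compare 4 vs 4: take 4 from left. Merged: [1, 1, 4]
Compare 15 vs 4: take 4 from right. Merged: [1, 1, 4, 4]
Compare 15 vs 9: take 9 from right. Merged: [1, 1, 4, 4, 9]
Compare 15 vs 13: take 13 from right. Merged: [1, 1, 4, 4, 9, 13]
Append remaining from left: [15, 19]. Merged: [1, 1, 4, 4, 9, 13, 15, 19]

Final merged array: [1, 1, 4, 4, 9, 13, 15, 19]
Total comparisons: 6

The merged array is [1, 1, 4, 4, 9, 13, 15, 19], requiring 6 comparisons. The merge step runs in O(n) time where n is the total number of elements.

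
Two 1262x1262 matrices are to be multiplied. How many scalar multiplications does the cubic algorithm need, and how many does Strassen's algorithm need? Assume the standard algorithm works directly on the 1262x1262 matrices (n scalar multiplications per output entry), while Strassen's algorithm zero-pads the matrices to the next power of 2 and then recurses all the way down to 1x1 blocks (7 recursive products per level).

Matrix multiplication for 1262x1262 matrices:

Strassen's algorithm requires power-of-2 dimensions. Pad 1262x1262 to 2048x2048 (next power of 2).

Standard algorithm: 1262^3 = 2009916728 multiplications
Strassen's algorithm: 7^(log2(2048)) = 7^11 = 1977326743 multiplications
Savings: 2009916728 - 1977326743 = 32589985 multiplications

Standard: 2009916728 multiplications (1262^3). Strassen: 1977326743 multiplications (7^11, after padding to 2048x2048). Strassen reduces 8 recursive multiplications to 7 at each level.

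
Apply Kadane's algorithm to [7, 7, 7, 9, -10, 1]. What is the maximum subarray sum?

Using Kadane's algorithm on [7, 7, 7, 9, -10, 1]:

Scanning through the array:
Position 1 (value 7): max_ending_here = 14, max_so_far = 14
Position 2 (value 7): max_ending_here = 21, max_so_far = 21
Position 3 (value 9): max_ending_here = 30, max_so_far = 30
Position 4 (value -10): max_ending_here = 20, max_so_far = 30
Position 5 (value 1): max_ending_here = 21, max_so_far = 30

Maximum subarray: [7, 7, 7, 9]
Maximum sum: 30

The maximum subarray is [7, 7, 7, 9] with sum 30. This subarray runs from index 0 to index 3.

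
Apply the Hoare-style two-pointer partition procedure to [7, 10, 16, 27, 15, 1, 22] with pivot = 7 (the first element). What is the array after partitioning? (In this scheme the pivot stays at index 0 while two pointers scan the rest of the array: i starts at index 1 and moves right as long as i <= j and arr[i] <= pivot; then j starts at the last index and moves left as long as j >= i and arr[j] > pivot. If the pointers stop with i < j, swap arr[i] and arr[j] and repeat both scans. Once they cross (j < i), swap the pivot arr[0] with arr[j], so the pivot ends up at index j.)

Hoare-style two-pointer partition with pivot = 7:

Initial array: [7, 10, 16, 27, 15, 1, 22]

Pointers start at i = 1, j = 6.
i stops at index 1 (arr[1]=10 > 7), j stops at index 5 (arr[5]=1 <= 7): swap arr[1] and arr[5], array becomes [7, 1, 16, 27, 15, 10, 22]
i ends at 2, j ends at 1: the pointers have crossed (j < i), so scanning stops.

Swap pivot arr[0] with arr[1] to place pivot at position 1: [1, 7, 16, 27, 15, 10, 22]
Pivot position: 1

After partitioning with pivot 7, the array becomes [1, 7, 16, 27, 15, 10, 22]. The pivot is placed at index 1. All elements to the left of the pivot are <= 7, and all elements to the right are > 7.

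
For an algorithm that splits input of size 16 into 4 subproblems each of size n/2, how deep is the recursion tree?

For divide and conquer with division factor 2:

Problem sizes at each level:
Level 0: 16
Level 1: 8
Level 2: 4
Level 3: 2
Level 4: 1

The root is level 0 and the size-1 base case is level 4 (the tree spans levels 0 through 4, i.e. 5 levels counting the root), so the depth is the number of divisions: log_2(16) = 4

The recursion tree depth is log_2(16) = 4. At each level, the problem size is divided by 2, so it takes 4 divisions to reduce to a base case of size 1. The algorithm makes 4 recursive calls at each level.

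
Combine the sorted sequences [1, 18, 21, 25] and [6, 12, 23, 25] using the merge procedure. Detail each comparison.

Merging process:

Compare 1 vs 6: take 1 from left. Merged: [1]
Compare 18 vs 6: take 6 from right. Merged: [1, 6]
Compare 18 vs 12: take 12 from right. Merged: [1, 6, 12]
Compare 18 vs 23: take 18 from left. Merged: [1, 6, 12, 18]
Compare 21 vs 23: take 21 from left. Merged: [1, 6, 12, 18, 21]
Compare 25 vs 23: take 23 from right. Merged: [1, 6, 12, 18, 21, 23]
Compare 25 vs 25: take 25 from left. Merged: [1, 6, 12, 18, 21, 23, 25]
Append remaining from right: [25]. Merged: [1, 6, 12, 18, 21, 23, 25, 25]

Final merged array: [1, 6, 12, 18, 21, 23, 25, 25]
Total comparisons: 7

The merged array is [1, 6, 12, 18, 21, 23, 25, 25], requiring 7 comparisons. The merge step runs in O(n) time where n is the total number of elements.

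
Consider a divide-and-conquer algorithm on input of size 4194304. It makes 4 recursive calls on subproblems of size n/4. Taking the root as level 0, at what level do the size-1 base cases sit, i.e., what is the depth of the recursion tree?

For divide and conquer with division factor 4:

Problem sizes at each level:
Level 0: 4194304
Level 1: 1048576
Level 2: 262144
Level 3: 65536
Level 4: 16384
Level 5: 4096
Level 6: 1024
Level 7: 256
Level 8: 64
Level 9: 16
Level 10: 4
Level 11: 1

The root is level 0 and the size-1 base case is level 11 (the tree spans levels 0 through 11, i.e. 12 levels counting the root), so the depth is the number of divisions: log_4(4194304) = 11

The recursion tree depth is log_4(4194304) = 11. At each level, the problem size is divided by 4, so it takes 11 divisions to reduce to a base case of size 1. The algorithm makes 4 recursive calls at each level.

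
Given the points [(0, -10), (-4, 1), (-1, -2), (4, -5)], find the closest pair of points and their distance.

Computing all pairwise distances among 4 points:

d((0, -10), (-4, 1)) = 11.7047
d((0, -10), (-1, -2)) = 8.0623
d((0, -10), (4, -5)) = 6.4031
d((-4, 1), (-1, -2)) = 4.2426 <-- minimum
d((-4, 1), (4, -5)) = 10.0
d((-1, -2), (4, -5)) = 5.831

Closest pair: (-4, 1) and (-1, -2) with distance 4.2426

The closest pair is (-4, 1) and (-1, -2) with Euclidean distance 4.2426. For 4 points, brute-force pairwise comparison is shown above. For large n, the divide-and-conquer algorithm (sort by x, recurse on halves, check the dividing strip) achieves O(n log n).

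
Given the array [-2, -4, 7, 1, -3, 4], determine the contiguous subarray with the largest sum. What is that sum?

Using Kadane's algorithm on [-2, -4, 7, 1, -3, 4]:

Scanning through the array:
Position 1 (value -4): max_ending_here = -4, max_so_far = -2
Position 2 (value 7): max_ending_here = 7, max_so_far = 7
Position 3 (value 1): max_ending_here = 8, max_so_far = 8
Position 4 (value -3): max_ending_here = 5, max_so_far = 8
Position 5 (value 4): max_ending_here = 9, max_so_far = 9

Maximum subarray: [7, 1, -3, 4]
Maximum sum: 9

The maximum subarray is [7, 1, -3, 4] with sum 9. This subarray runs from index 2 to index 5.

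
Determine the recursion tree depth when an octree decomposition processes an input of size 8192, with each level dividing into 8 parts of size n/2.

For divide and conquer with division factor 2:

Problem sizes at each level:
Level 0: 8192
Level 1: 4096
Level 2: 2048
Level 3: 1024
Level 4: 512
Level 5: 256
Level 6: 128
Level 7: 64
Level 8: 32
Level 9: 16
Level 10: 8
Level 11: 4
Level 12: 2
Level 13: 1

The root is level 0 and the size-1 base case is level 13 (the tree spans levels 0 through 13, i.e. 14 levels counting the root), so the depth is the number of divisions: log_2(8192) = 13

The recursion tree depth is log_2(8192) = 13. At each level, the problem size is divided by 2, so it takes 13 divisions to reduce to a base case of size 1. The algorithm makes 8 recursive calls at each level.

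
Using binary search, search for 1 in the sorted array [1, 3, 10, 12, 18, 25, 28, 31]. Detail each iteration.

Binary search for 1 in [1, 3, 10, 12, 18, 25, 28, 31]:

lo=0, hi=7, mid=3, arr[mid]=12 -> 12 > 1, search left half
lo=0, hi=2, mid=1, arr[mid]=3 -> 3 > 1, search left half
lo=0, hi=0, mid=0, arr[mid]=1 -> Found target at index 0!

Binary search finds 1 at index 0 after 3 comparisons. The search repeatedly halves the search space by comparing with the middle element.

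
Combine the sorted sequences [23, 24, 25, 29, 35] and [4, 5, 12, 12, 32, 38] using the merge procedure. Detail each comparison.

Merging process:

Compare 23 vs 4: take 4 from right. Merged: [4]
Compare 23 vs 5: take 5 from right. Merged: [4, 5]
Compare 23 vs 12: take 12 from right. Merged: [4, 5, 12]
Compare 23 vs 12: take 12 from right. Merged: [4, 5, 12, 12]
Compare 23 vs 32: take 23 from left. Merged: [4, 5, 12, 12, 23]
Compare 24 vs 32: take 24 from left. Merged: [4, 5, 12, 12, 23, 24]
Compare 25 vs 32: take 25 from left. Merged: [4, 5, 12, 12, 23, 24, 25]
Compare 29 vs 32: take 29 from left. Merged: [4, 5, 12, 12, 23, 24, 25, 29]
Compare 35 vs 32: take 32 from right. Merged: [4, 5, 12, 12, 23, 24, 25, 29, 32]
Compare 35 vs 38: take 35 from left. Merged: [4, 5, 12, 12, 23, 24, 25, 29, 32, 35]
Append remaining from right: [38]. Merged: [4, 5, 12, 12, 23, 24, 25, 29, 32, 35, 38]

Final merged array: [4, 5, 12, 12, 23, 24, 25, 29, 32, 35, 38]
Total comparisons: 10

The merged array is [4, 5, 12, 12, 23, 24, 25, 29, 32, 35, 38], requiring 10 comparisons. The merge step runs in O(n) time where n is the total number of elements.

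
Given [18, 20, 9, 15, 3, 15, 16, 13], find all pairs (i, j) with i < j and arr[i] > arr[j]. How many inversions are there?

Finding inversions in [18, 20, 9, 15, 3, 15, 16, 13]:

(0, 2): arr[0]=18 > arr[2]=9
(0, 3): arr[0]=18 > arr[3]=15
(0, 4): arr[0]=18 > arr[4]=3
(0, 5): arr[0]=18 > arr[5]=15
(0, 6): arr[0]=18 > arr[6]=16
(0, 7): arr[0]=18 > arr[7]=13
(1, 2): arr[1]=20 > arr[2]=9
(1, 3): arr[1]=20 > arr[3]=15
(1, 4): arr[1]=20 > arr[4]=3
(1, 5): arr[1]=20 > arr[5]=15
(1, 6): arr[1]=20 > arr[6]=16
(1, 7): arr[1]=20 > arr[7]=13
(2, 4): arr[2]=9 > arr[4]=3
(3, 4): arr[3]=15 > arr[4]=3
(3, 7): arr[3]=15 > arr[7]=13
(5, 7): arr[5]=15 > arr[7]=13
(6, 7): arr[6]=16 > arr[7]=13

Total inversions: 17

The array has 17 inversion(s): (0,2), (0,3), (0,4), (0,5), (0,6), (0,7), (1,2), (1,3), (1,4), (1,5), (1,6), (1,7), (2,4), (3,4), (3,7), (5,7), (6,7). Each pair (i,j) satisfies i < j and arr[i] > arr[j].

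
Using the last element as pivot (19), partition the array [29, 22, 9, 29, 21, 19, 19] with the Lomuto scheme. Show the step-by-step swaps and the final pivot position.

Lomuto partition with pivot = 19:

Initial array: [29, 22, 9, 29, 21, 19, 19]

arr[0]=29 > 19: no swap
arr[1]=22 > 19: no swap
arr[2]=9 <= 19: swap with position 0, array becomes [9, 22, 29, 29, 21, 19, 19]
arr[3]=29 > 19: no swap
arr[4]=21 > 19: no swap
arr[5]=19 <= 19: swap with position 1, array becomes [9, 19, 29, 29, 21, 22, 19]

Place pivot at position 2: [9, 19, 19, 29, 21, 22, 29]
Pivot position: 2

After partitioning with pivot 19, the array becomes [9, 19, 19, 29, 21, 22, 29]. The pivot is placed at index 2. All elements to the left of the pivot are <= 19, and all elements to the right are > 19.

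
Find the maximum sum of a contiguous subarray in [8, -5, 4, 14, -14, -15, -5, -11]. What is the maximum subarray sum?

Using Kadane's algorithm on [8, -5, 4, 14, -14, -15, -5, -11]:

Scanning through the array:
Position 1 (value -5): max_ending_here = 3, max_so_far = 8
Position 2 (value 4): max_ending_here = 7, max_so_far = 8
Position 3 (value 14): max_ending_here = 21, max_so_far = 21
Position 4 (value -14): max_ending_here = 7, max_so_far = 21
Position 5 (value -15): max_ending_here = -8, max_so_far = 21
Position 6 (value -5): max_ending_here = -5, max_so_far = 21
Position 7 (value -11): max_ending_here = -11, max_so_far = 21

Maximum subarray: [8, -5, 4, 14]
Maximum sum: 21

The maximum subarray is [8, -5, 4, 14] with sum 21. This subarray runs from index 0 to index 3.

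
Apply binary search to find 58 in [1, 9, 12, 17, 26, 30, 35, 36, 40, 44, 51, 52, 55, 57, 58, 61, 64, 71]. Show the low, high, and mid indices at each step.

Binary search for 58 in [1, 9, 12, 17, 26, 30, 35, 36, 40, 44, 51, 52, 55, 57, 58, 61, 64, 71]:

lo=0, hi=17, mid=8, arr[mid]=40 -> 40 < 58, search right half
lo=9, hi=17, mid=13, arr[mid]=57 -> 57 < 58, search right half
lo=14, hi=17, mid=15, arr[mid]=61 -> 61 > 58, search left half
lo=14, hi=14, mid=14, arr[mid]=58 -> Found target at index 14!

Binary search finds 58 at index 14 after 4 comparisons. The search repeatedly halves the search space by comparing with the middle element.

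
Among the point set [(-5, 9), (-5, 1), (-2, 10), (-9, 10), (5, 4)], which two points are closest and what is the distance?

Computing all pairwise distances among 5 points:

d((-5, 9), (-5, 1)) = 8.0
d((-5, 9), (-2, 10)) = 3.1623 <-- minimum
d((-5, 9), (-9, 10)) = 4.1231
d((-5, 9), (5, 4)) = 11.1803
d((-5, 1), (-2, 10)) = 9.4868
d((-5, 1), (-9, 10)) = 9.8489
d((-5, 1), (5, 4)) = 10.4403
d((-2, 10), (-9, 10)) = 7.0
d((-2, 10), (5, 4)) = 9.2195
d((-9, 10), (5, 4)) = 15.2315

Closest pair: (-5, 9) and (-2, 10) with distance 3.1623

The closest pair is (-5, 9) and (-2, 10) with Euclidean distance 3.1623. For 5 points, brute-force pairwise comparison is shown above. For large n, the divide-and-conquer algorithm (sort by x, recurse on halves, check the dividing strip) achieves O(n log n).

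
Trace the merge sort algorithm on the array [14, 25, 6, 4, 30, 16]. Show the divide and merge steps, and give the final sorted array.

Merge sort trace:

Split: [14, 25, 6, 4, 30, 16] -> [14, 25, 6] and [4, 30, 16]
  Split: [14, 25, 6] -> [14] and [25, 6]
    Split: [25, 6] -> [25] and [6]
    Merge: [25] + [6] -> [6, 25]
  Merge: [14] + [6, 25] -> [6, 14, 25]
  Split: [4, 30, 16] -> [4] and [30, 16]
    Split: [30, 16] -> [30] and [16]
    Merge: [30] + [16] -> [16, 30]
  Merge: [4] + [16, 30] -> [4, 16, 30]
Merge: [6, 14, 25] + [4, 16, 30] -> [4, 6, 14, 16, 25, 30]

Final sorted array: [4, 6, 14, 16, 25, 30]

The merge sort proceeds by recursively splitting the array and merging sorted halves.
After all merges, the sorted array is [4, 6, 14, 16, 25, 30].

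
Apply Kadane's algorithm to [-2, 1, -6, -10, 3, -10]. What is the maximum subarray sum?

Using Kadane's algorithm on [-2, 1, -6, -10, 3, -10]:

Scanning through the array:
Position 1 (value 1): max_ending_here = 1, max_so_far = 1
Position 2 (value -6): max_ending_here = -5, max_so_far = 1
Position 3 (value -10): max_ending_here = -10, max_so_far = 1
Position 4 (value 3): max_ending_here = 3, max_so_far = 3
Position 5 (value -10): max_ending_here = -7, max_so_far = 3

Maximum subarray: [3]
Maximum sum: 3

The maximum subarray is [3] with sum 3. This subarray runs from index 4 to index 4.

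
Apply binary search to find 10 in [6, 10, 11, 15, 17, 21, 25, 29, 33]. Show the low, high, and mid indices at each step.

Binary search for 10 in [6, 10, 11, 15, 17, 21, 25, 29, 33]:

lo=0, hi=8, mid=4, arr[mid]=17 -> 17 > 10, search left half
lo=0, hi=3, mid=1, arr[mid]=10 -> Found target at index 1!

Binary search finds 10 at index 1 after 2 comparisons. The search repeatedly halves the search space by comparing with the middle element.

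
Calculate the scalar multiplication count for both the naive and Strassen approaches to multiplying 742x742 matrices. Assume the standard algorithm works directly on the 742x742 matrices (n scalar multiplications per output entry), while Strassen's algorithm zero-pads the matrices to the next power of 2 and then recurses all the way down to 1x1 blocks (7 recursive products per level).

Matrix multiplication for 742x742 matrices:

Strassen's algorithm requires power-of-2 dimensions. Pad 742x742 to 1024x1024 (next power of 2).

Standard algorithm: 742^3 = 408518488 multiplications
Strassen's algorithm: 7^(log2(1024)) = 7^10 = 282475249 multiplications
Savings: 408518488 - 282475249 = 126043239 multiplications

Standard: 408518488 multiplications (742^3). Strassen: 282475249 multiplications (7^10, after padding to 1024x1024). Strassen reduces 8 recursive multiplications to 7 at each level.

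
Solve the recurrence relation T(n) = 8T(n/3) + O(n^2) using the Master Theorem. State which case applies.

Master Theorem for T(n) = 8T(n/3) + O(n^2):

a = 8, b = 3, c = 2
log_b(a) = log_3(8) = 1.8928

Case 3: c = 2 > log_3(8) = 1.8928
T(n) = O(n^2) = O(n^2)

For T(n) = 8T(n/3) + O(n^2): log_3(8) = 1.8928. This is Case 3 of the Master Theorem (c > log_b(a), work dominated by root), giving O(n^2).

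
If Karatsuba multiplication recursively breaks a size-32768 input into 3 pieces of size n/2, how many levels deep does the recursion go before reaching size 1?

For divide and conquer with division factor 2:

Problem sizes at each level:
Level 0: 32768
Level 1: 16384
Level 2: 8192
Level 3: 4096
Level 4: 2048
Level 5: 1024
Level 6: 512
Level 7: 256
Level 8: 128
Level 9: 64
Level 10: 32
Level 11: 16
Level 12: 8
Level 13: 4
Level 14: 2
Level 15: 1

The root is level 0 and the size-1 base case is level 15 (the tree spans levels 0 through 15, i.e. 16 levels counting the root), so the depth is the number of divisions: log_2(32768) = 15

The recursion tree depth is log_2(32768) = 15. At each level, the problem size is divided by 2, so it takes 15 divisions to reduce to a base case of size 1. The algorithm makes 3 recursive calls at each level.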